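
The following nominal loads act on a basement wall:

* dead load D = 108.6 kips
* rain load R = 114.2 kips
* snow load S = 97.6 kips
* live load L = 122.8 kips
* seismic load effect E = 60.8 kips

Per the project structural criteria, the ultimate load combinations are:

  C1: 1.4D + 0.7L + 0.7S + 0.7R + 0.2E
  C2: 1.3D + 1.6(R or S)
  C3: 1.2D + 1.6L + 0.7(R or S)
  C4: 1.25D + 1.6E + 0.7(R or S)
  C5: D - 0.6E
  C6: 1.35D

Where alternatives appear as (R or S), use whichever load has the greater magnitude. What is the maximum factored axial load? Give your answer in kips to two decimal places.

406.74 kips

(R or S) → R = 114.2 kips.
C1: 1.4(108.6) + 0.7(122.8) + 0.7(97.6) + 0.7(114.2) + 0.2(60.8) = 398.42
C2: 1.3(108.6) + 1.6(114.2) = 323.90
C3: 1.2(108.6) + 1.6(122.8) + 0.7(114.2) = 406.74
C4: 1.25(108.6) + 1.6(60.8) + 0.7(114.2) = 312.97
C5: 1.0(108.6) - 0.6(60.8) = 72.12
C6: 1.35(108.6) = 146.61
The controlling combination is 3, giving 406.74 kips.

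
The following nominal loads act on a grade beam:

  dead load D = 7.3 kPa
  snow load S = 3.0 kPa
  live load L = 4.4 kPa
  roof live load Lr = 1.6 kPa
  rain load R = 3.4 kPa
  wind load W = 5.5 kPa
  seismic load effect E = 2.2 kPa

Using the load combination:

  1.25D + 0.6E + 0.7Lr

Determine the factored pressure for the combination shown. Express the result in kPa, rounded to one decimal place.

11.6 kPa

1.25(7.3) + 0.6(2.2) + 0.7(1.6) = 11.6
p_u = 11.6 kPa.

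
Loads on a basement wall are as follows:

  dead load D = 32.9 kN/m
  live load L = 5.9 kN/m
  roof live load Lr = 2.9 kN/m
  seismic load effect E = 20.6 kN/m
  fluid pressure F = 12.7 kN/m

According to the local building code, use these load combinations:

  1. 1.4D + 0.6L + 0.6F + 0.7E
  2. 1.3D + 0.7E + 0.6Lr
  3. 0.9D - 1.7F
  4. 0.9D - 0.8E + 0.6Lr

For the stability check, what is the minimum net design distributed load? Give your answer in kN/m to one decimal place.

1. 1.4(32.9) + 0.6(5.9) + 0.6(12.7) + 0.7(20.6) = 46.1 + 3.5 + 7.6 + 14.4 = 71.6
2. 1.3(32.9) + 0.7(20.6) + 0.6(2.9) = 42.8 + 14.4 + 1.7 = 58.9
3. 0.9(32.9) - 1.7(12.7) = 29.6 - 21.6 = 8.0
4. 0.9(32.9) - 0.8(20.6) + 0.6(2.9) = 14.9
Combination 3 gives the minimum: 8.0 kN/m.

8.0 kN/m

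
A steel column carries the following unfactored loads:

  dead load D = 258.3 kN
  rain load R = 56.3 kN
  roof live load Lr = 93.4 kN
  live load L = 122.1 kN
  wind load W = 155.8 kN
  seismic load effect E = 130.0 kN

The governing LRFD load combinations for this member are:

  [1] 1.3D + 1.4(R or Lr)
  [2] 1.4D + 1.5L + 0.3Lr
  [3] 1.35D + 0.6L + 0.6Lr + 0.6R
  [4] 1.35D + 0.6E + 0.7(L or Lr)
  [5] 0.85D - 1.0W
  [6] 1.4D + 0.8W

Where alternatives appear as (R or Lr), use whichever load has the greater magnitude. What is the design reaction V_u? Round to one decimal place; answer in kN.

(R or Lr) → Lr = 93.4 kN; (L or Lr) → L = 122.1 kN.
[1] 1.3(258.3) + 1.4(93.4) = 335.8 + 130.8 = 466.6
[2] 1.4(258.3) + 1.5(122.1) + 0.3(93.4) = 361.6 + 183.2 + 28.0 = 572.8
[3] 1.35(258.3) + 0.6(122.1) + 0.6(93.4) + 0.6(56.3) = 348.7 + 73.3 + 56.0 + 33.8 = 511.8
[4] 1.35(258.3) + 0.6(130.0) + 0.7(122.1) = 348.7 + 78.0 + 85.5 = 512.2
[5] 0.85(258.3) - 1.0(155.8) = 219.6 - 155.8 = 63.8
[6] 1.4(258.3) + 0.8(155.8) = 486.3
Maximum is from combination 2.

572.8 kN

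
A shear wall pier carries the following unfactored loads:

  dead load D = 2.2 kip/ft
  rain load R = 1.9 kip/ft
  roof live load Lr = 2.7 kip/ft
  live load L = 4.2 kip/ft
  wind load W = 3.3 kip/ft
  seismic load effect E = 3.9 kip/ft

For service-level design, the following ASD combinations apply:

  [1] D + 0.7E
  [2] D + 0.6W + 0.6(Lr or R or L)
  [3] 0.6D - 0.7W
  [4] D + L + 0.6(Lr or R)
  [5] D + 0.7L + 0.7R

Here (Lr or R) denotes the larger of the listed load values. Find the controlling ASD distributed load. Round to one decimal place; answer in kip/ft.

8.0 kip/ft

(Lr or R or L) → L = 4.2 kip/ft; (Lr or R) → Lr = 2.7 kip/ft.
[1] 1.0(2.2) + 0.7(3.9) = 4.9
[2] 1.0(2.2) + 0.6(3.3) + 0.6(4.2) = 6.7
[3] 0.6(2.2) - 0.7(3.3) = -1.0
[4] 1.0(2.2) + 1.0(4.2) + 0.6(2.7) = 8.0
[5] 1.0(2.2) + 0.7(4.2) + 0.7(1.9) = 6.5
Maximum is from combination 4.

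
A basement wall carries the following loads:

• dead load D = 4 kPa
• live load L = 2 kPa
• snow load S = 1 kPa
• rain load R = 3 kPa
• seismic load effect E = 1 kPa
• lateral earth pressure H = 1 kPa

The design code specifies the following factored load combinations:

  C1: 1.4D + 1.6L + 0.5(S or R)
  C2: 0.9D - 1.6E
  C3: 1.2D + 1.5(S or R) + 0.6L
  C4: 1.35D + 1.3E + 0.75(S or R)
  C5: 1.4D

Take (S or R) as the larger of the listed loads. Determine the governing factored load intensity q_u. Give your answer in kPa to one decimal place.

10.5 kPa

(S or R) → R = 3 kPa.
C1: 1.4(4) + 1.6(2) + 0.5(3) = 5.6 + 3.2 + 1.5 = 10.3
C2: 0.9(4) - 1.6(1) = 3.6 - 1.6 = 2.0
C3: 1.2(4) + 1.5(3) + 0.6(2) = 4.8 + 4.5 + 1.2 = 10.5
C4: 1.35(4) + 1.3(1) + 0.75(3) = 5.4 + 1.3 + 2.3 = 9.0
C5: 1.4(4) = 5.6
Combination 3 governs: q_u = 10.5 kPa.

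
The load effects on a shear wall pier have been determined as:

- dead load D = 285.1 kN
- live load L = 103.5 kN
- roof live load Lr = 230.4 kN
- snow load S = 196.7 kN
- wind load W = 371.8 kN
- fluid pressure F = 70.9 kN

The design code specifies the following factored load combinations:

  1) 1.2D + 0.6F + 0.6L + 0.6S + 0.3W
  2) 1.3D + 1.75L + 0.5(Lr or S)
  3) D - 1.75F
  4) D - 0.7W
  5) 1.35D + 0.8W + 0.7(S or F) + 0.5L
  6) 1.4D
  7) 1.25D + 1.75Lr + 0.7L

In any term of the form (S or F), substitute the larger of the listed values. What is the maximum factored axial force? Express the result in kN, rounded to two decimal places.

871.77 kN

(Lr or S) → Lr = 230.4 kN; (S or F) → S = 196.7 kN.
1) 1.2(285.1) + 0.6(70.9) + 0.6(103.5) + 0.6(196.7) + 0.3(371.8) = 676.32
2) 1.3(285.1) + 1.75(103.5) + 0.5(230.4) = 666.96
3) 1.0(285.1) - 1.75(70.9) = 161.03
4) 1.0(285.1) - 0.7(371.8) = 24.84
5) 1.35(285.1) + 0.8(371.8) + 0.7(196.7) + 0.5(103.5) = 871.77
6) 1.4(285.1) = 399.14
7) 1.25(285.1) + 1.75(230.4) + 0.7(103.5) = 832.03
Combination 5 governs: N_u = 871.77 kN.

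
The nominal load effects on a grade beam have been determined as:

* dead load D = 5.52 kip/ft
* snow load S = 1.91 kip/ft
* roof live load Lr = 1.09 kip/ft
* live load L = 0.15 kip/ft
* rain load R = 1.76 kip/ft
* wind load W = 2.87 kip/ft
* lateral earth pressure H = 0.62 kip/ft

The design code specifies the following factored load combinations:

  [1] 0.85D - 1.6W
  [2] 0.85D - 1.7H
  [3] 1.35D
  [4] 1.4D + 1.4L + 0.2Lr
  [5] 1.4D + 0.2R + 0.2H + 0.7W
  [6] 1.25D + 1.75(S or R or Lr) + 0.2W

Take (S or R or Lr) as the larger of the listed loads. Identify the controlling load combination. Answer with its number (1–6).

Combination 6

(S or R or Lr) → S = 1.91 kip/ft.
[1] 0.85(5.52) - 1.6(2.87) = 4.69 - 4.59 = 0.10
[2] 0.85(5.52) - 1.7(0.62) = 4.69 - 1.05 = 3.64
[3] 1.35(5.52) = 7.45
[4] 1.4(5.52) + 1.4(0.15) + 0.2(1.09) = 7.73 + 0.21 + 0.22 = 8.16
[5] 1.4(5.52) + 0.2(1.76) + 0.2(0.62) + 0.7(2.87) = 7.73 + 0.35 + 0.12 + 2.01 = 10.21
[6] 1.25(5.52) + 1.75(1.91) + 0.2(2.87) = 10.82
The largest value is 10.82 kip/ft from combination 6.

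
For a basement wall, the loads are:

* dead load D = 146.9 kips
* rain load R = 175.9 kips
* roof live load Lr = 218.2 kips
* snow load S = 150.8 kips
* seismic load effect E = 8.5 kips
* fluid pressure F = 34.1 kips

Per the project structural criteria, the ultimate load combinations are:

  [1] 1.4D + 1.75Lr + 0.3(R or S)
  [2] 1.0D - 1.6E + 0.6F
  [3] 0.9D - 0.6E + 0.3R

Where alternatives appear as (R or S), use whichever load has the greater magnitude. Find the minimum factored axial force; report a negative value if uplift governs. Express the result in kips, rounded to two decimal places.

(R or S) → R = 175.9 kips.
[1] 1.4(146.9) + 1.75(218.2) + 0.3(175.9) = 640.28
[2] 1.0(146.9) - 1.6(8.5) + 0.6(34.1) = 153.76
[3] 0.9(146.9) - 0.6(8.5) + 0.3(175.9) = 179.88
Combination 2 gives the minimum: 153.76 kips.

153.76 kips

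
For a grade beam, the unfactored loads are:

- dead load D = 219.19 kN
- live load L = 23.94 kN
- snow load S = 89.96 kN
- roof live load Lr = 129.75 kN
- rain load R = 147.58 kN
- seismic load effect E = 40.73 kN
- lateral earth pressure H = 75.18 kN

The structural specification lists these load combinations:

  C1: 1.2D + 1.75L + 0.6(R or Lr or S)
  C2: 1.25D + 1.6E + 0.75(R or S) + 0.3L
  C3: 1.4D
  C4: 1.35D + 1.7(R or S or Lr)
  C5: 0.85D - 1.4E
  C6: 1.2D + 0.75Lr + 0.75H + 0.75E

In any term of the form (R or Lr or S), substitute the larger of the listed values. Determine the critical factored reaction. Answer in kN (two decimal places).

546.79 kN

(R or Lr or S) → R = 147.58 kN; (R or S) → R = 147.58 kN; (R or S or Lr) → R = 147.58 kN.
C1: 1.2(219.19) + 1.75(23.94) + 0.6(147.58) = 393.47
C2: 1.25(219.19) + 1.6(40.73) + 0.75(147.58) + 0.3(23.94) = 457.02
C3: 1.4(219.19) = 306.87
C4: 1.35(219.19) + 1.7(147.58) = 546.79
C5: 0.85(219.19) - 1.4(40.73) = 186.31 - 57.02 = 129.29
C6: 1.2(219.19) + 0.75(129.75) + 0.75(75.18) + 0.75(40.73) = 447.27
The controlling combination is 4, giving 546.79 kN.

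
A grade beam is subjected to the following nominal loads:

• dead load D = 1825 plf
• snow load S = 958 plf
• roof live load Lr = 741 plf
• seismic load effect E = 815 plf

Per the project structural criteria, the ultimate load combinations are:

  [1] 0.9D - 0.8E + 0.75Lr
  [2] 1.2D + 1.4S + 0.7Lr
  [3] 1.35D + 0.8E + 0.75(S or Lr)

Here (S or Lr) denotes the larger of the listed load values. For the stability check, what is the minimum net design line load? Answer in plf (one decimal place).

(S or Lr) → S = 958 plf.
[1] 0.9(1825) - 0.8(815) + 0.75(741) = 1642.5 - 652.0 + 555.8 = 1546.3
[2] 1.2(1825) + 1.4(958) + 0.7(741) = 2190.0 + 1341.2 + 518.7 = 4049.9
[3] 1.35(1825) + 0.8(815) + 0.75(958) = 2463.8 + 652.0 + 718.5 = 3834.3
Combination 1 gives the minimum: 1546.3 plf.

1546.3 plf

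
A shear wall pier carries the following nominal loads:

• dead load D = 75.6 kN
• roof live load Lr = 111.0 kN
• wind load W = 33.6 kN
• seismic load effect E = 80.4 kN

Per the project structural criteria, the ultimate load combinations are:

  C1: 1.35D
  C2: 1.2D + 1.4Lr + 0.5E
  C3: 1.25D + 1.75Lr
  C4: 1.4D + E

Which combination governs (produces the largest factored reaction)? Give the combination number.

C1: 1.35(75.6) = 102.06
C2: 1.2(75.6) + 1.4(111.0) + 0.5(80.4) = 90.72 + 155.40 + 40.20 = 286.32
C3: 1.25(75.6) + 1.75(111.0) = 94.50 + 194.25 = 288.75
C4: 1.4(75.6) + 1.0(80.4) = 105.84 + 80.40 = 186.24
The largest value is 288.75 kN from combination 3.

Combination 3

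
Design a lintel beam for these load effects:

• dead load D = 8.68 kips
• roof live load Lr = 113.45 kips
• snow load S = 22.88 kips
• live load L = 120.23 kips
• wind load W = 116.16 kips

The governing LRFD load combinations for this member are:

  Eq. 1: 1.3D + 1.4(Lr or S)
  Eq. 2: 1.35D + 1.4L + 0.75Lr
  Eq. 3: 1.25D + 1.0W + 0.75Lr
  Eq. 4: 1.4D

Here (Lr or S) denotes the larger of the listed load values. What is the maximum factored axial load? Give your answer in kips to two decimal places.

265.13 kips

(Lr or S) → Lr = 113.45 kips.
Eq. 1: 1.3(8.68) + 1.4(113.45) = 170.11
Eq. 2: 1.35(8.68) + 1.4(120.23) + 0.75(113.45) = 265.13
Eq. 3: 1.25(8.68) + 1.0(116.16) + 0.75(113.45) = 212.10
Eq. 4: 1.4(8.68) = 12.15
Maximum is from combination 2.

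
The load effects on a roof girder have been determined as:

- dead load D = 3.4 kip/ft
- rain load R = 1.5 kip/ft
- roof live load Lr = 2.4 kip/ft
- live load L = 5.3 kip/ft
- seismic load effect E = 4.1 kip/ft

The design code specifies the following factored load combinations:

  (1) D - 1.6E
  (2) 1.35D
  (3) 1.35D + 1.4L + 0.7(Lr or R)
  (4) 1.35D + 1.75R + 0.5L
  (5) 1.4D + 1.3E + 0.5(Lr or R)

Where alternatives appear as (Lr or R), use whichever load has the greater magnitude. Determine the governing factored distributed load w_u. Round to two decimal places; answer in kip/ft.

13.69 kip/ft

(Lr or R) → Lr = 2.4 kip/ft.
(1) 1.0(3.4) - 1.6(4.1) = -3.16
(2) 1.35(3.4) = 4.59
(3) 1.35(3.4) + 1.4(5.3) + 0.7(2.4) = 13.69
(4) 1.35(3.4) + 1.75(1.5) + 0.5(5.3) = 9.87
(5) 1.4(3.4) + 1.3(4.1) + 0.5(2.4) = 11.29
The controlling combination is 3, giving 13.69 kip/ft.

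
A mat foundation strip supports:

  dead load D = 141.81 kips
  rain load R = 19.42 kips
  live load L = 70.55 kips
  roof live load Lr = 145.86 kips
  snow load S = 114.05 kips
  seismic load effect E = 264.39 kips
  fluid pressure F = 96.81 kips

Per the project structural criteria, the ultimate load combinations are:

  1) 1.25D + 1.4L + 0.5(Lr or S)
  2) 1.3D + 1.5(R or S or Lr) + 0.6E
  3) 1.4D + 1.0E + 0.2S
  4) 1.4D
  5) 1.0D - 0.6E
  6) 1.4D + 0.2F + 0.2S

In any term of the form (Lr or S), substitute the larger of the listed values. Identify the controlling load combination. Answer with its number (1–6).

Combination 2

(Lr or S) → Lr = 145.86 kips; (R or S or Lr) → Lr = 145.86 kips.
1) 1.25(141.81) + 1.4(70.55) + 0.5(145.86) = 177.26 + 98.77 + 72.93 = 348.96
2) 1.3(141.81) + 1.5(145.86) + 0.6(264.39) = 561.78
3) 1.4(141.81) + 1.0(264.39) + 0.2(114.05) = 198.53 + 264.39 + 22.81 = 485.73
4) 1.4(141.81) = 198.53
5) 1.0(141.81) - 0.6(264.39) = 141.81 - 158.63 = -16.82
6) 1.4(141.81) + 0.2(96.81) + 0.2(114.05) = 240.71
The largest value is 561.78 kips from combination 2.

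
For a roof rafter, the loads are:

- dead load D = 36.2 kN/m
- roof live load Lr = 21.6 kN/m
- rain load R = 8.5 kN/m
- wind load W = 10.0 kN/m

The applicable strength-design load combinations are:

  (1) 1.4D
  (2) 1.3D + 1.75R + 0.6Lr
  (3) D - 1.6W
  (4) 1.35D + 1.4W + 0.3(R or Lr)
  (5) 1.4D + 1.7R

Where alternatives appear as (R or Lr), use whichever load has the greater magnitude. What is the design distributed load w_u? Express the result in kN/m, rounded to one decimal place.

74.9 kN/m

(R or Lr) → Lr = 21.6 kN/m.
(1) 1.4(36.2) = 50.7
(2) 1.3(36.2) + 1.75(8.5) + 0.6(21.6) = 74.9
(3) 1.0(36.2) - 1.6(10.0) = 36.2 - 16.0 = 20.2
(4) 1.35(36.2) + 1.4(10.0) + 0.3(21.6) = 48.9 + 14.0 + 6.5 = 69.4
(5) 1.4(36.2) + 1.7(8.5) = 65.1
Maximum is from combination 2.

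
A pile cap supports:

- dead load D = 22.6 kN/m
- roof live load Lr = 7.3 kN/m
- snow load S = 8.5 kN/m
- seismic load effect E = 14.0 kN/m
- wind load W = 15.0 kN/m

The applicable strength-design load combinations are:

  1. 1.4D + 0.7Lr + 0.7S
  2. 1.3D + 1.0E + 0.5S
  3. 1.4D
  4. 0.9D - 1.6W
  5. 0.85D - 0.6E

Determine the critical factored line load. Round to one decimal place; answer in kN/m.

47.6 kN/m

1. 1.4(22.6) + 0.7(7.3) + 0.7(8.5) = 31.6 + 5.1 + 6.0 = 42.7
2. 1.3(22.6) + 1.0(14.0) + 0.5(8.5) = 47.6
3. 1.4(22.6) = 31.6
4. 0.9(22.6) - 1.6(15.0) = 20.3 - 24.0 = -3.7
5. 0.85(22.6) - 0.6(14.0) = 19.2 - 8.4 = 10.8
Combination 2 governs: w_u = 47.6 kN/m.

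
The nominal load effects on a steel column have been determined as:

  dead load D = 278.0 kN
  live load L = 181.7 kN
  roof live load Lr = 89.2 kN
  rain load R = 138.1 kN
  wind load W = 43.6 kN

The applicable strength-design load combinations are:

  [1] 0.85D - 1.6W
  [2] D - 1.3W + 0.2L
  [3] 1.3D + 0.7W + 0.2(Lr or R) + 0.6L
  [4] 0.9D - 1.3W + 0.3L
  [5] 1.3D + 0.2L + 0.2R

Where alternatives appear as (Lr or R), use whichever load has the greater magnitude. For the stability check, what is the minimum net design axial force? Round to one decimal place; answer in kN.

166.5 kN

(Lr or R) → R = 138.1 kN.
[1] 0.85(278.0) - 1.6(43.6) = 166.5
[2] 1.0(278.0) - 1.3(43.6) + 0.2(181.7) = 257.7
[3] 1.3(278.0) + 0.7(43.6) + 0.2(138.1) + 0.6(181.7) = 528.6
[4] 0.9(278.0) - 1.3(43.6) + 0.3(181.7) = 248.0
[5] 1.3(278.0) + 0.2(181.7) + 0.2(138.1) = 425.4
Combination 1 gives the minimum: 166.5 kN.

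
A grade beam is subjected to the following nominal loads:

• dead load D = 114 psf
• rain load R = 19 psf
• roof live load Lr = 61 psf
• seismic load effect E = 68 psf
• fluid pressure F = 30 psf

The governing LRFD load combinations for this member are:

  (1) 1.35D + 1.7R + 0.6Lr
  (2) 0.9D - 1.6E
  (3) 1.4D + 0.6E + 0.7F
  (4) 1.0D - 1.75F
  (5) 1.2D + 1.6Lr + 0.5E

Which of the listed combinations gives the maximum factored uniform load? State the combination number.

(1) 1.35(114) + 1.7(19) + 0.6(61) = 153.90 + 32.30 + 36.60 = 222.80
(2) 0.9(114) - 1.6(68) = 102.60 - 108.80 = -6.20
(3) 1.4(114) + 0.6(68) + 0.7(30) = 159.60 + 40.80 + 21.00 = 221.40
(4) 1.0(114) - 1.75(30) = 114.00 - 52.50 = 61.50
(5) 1.2(114) + 1.6(61) + 0.5(68) = 136.80 + 97.60 + 34.00 = 268.40
The largest value is 268.40 psf from combination 5.

Combination 5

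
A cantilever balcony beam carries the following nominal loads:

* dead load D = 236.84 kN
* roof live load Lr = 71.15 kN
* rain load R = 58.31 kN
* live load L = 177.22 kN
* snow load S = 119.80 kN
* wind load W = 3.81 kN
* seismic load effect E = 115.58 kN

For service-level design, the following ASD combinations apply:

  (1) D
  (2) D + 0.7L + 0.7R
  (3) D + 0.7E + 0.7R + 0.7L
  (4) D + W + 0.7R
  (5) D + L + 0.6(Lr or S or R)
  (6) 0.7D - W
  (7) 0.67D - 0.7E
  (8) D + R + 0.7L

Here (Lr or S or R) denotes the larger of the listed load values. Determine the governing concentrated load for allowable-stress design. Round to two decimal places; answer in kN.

485.94 kN

(Lr or S or R) → S = 119.80 kN.
(1) 1.0(236.84) = 236.84
(2) 1.0(236.84) + 0.7(177.22) + 0.7(58.31) = 236.84 + 124.05 + 40.82 = 401.71
(3) 1.0(236.84) + 0.7(115.58) + 0.7(58.31) + 0.7(177.22) = 236.84 + 80.91 + 40.82 + 124.05 = 482.62
(4) 1.0(236.84) + 1.0(3.81) + 0.7(58.31) = 236.84 + 3.81 + 40.82 = 281.47
(5) 1.0(236.84) + 1.0(177.22) + 0.6(119.80) = 236.84 + 177.22 + 71.88 = 485.94
(6) 0.7(236.84) - 1.0(3.81) = 165.79 - 3.81 = 161.98
(7) 0.67(236.84) - 0.7(115.58) = 77.78
(8) 1.0(236.84) + 1.0(58.31) + 0.7(177.22) = 236.84 + 58.31 + 124.05 = 419.20
Combination 5 governs: P = 485.94 kN.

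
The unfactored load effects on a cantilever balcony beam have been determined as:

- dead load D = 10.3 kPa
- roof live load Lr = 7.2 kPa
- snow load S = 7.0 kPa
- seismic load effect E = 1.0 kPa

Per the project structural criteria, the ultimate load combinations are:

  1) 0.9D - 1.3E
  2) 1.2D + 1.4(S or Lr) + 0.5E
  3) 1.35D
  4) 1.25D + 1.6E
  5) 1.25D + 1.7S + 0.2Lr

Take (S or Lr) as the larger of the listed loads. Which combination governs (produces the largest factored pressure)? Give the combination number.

Combination 5

(S or Lr) → Lr = 7.2 kPa.
1) 0.9(10.3) - 1.3(1.0) = 9.3 - 1.3 = 8.0
2) 1.2(10.3) + 1.4(7.2) + 0.5(1.0) = 22.9
3) 1.35(10.3) = 13.9
4) 1.25(10.3) + 1.6(1.0) = 12.9 + 1.6 = 14.5
5) 1.25(10.3) + 1.7(7.0) + 0.2(7.2) = 12.9 + 11.9 + 1.4 = 26.2
The largest value is 26.2 kPa from combination 5.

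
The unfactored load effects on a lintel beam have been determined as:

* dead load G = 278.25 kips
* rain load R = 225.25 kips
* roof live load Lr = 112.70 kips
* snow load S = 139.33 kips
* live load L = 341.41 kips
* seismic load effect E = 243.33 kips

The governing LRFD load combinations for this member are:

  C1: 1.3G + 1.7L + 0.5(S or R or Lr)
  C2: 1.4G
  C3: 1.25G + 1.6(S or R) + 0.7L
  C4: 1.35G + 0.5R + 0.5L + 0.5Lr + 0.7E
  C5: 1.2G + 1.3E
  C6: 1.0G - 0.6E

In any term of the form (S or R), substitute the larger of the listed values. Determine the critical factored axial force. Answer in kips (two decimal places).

(S or R or Lr) → R = 225.25 kips; (S or R) → R = 225.25 kips.
C1: 1.3(278.25) + 1.7(341.41) + 0.5(225.25) = 1054.75
C2: 1.4(278.25) = 389.55
C3: 1.25(278.25) + 1.6(225.25) + 0.7(341.41) = 347.81 + 360.40 + 238.99 = 947.20
C4: 1.35(278.25) + 0.5(225.25) + 0.5(341.41) + 0.5(112.70) + 0.7(243.33) = 885.65
C5: 1.2(278.25) + 1.3(243.33) = 333.90 + 316.33 = 650.23
C6: 1.0(278.25) - 0.6(243.33) = 278.25 - 146.00 = 132.25
The controlling combination is 1, giving 1054.75 kips.

1054.75 kips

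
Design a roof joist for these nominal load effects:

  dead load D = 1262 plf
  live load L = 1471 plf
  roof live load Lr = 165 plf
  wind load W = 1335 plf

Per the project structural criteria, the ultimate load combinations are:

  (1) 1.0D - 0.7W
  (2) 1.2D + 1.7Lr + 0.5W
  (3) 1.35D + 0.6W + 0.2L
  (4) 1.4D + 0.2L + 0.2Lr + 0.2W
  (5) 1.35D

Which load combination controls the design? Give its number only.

Combination 3

(1) 1.0(1262) - 0.7(1335) = 1262.0 - 934.5 = 327.5
(2) 1.2(1262) + 1.7(165) + 0.5(1335) = 1514.4 + 280.5 + 667.5 = 2462.4
(3) 1.35(1262) + 0.6(1335) + 0.2(1471) = 1703.7 + 801.0 + 294.2 = 2798.9
(4) 1.4(1262) + 0.2(1471) + 0.2(165) + 0.2(1335) = 1766.8 + 294.2 + 33.0 + 267.0 = 2361.0
(5) 1.35(1262) = 1703.7
The largest value is 2798.9 plf from combination 3.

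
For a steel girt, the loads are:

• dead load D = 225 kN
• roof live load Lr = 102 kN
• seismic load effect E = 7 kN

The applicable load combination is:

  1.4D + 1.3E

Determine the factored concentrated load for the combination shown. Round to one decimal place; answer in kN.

1.4(225) + 1.3(7) = 315.0 + 9.1 = 324.1
P_u = 324.1 kN.

324.1 kN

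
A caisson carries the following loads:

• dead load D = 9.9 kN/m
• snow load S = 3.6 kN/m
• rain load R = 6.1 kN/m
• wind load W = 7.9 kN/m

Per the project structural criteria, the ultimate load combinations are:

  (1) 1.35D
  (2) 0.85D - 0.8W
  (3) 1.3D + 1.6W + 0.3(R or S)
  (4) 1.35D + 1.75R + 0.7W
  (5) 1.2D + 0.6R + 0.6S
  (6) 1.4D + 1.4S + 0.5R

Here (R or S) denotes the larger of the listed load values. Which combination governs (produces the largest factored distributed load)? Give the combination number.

(R or S) → R = 6.1 kN/m.
(1) 1.35(9.9) = 13.37
(2) 0.85(9.9) - 0.8(7.9) = 2.10
(3) 1.3(9.9) + 1.6(7.9) + 0.3(6.1) = 27.34
(4) 1.35(9.9) + 1.75(6.1) + 0.7(7.9) = 29.57
(5) 1.2(9.9) + 0.6(6.1) + 0.6(3.6) = 17.70
(6) 1.4(9.9) + 1.4(3.6) + 0.5(6.1) = 21.95
The largest value is 29.57 kN/m from combination 4.

Combination 4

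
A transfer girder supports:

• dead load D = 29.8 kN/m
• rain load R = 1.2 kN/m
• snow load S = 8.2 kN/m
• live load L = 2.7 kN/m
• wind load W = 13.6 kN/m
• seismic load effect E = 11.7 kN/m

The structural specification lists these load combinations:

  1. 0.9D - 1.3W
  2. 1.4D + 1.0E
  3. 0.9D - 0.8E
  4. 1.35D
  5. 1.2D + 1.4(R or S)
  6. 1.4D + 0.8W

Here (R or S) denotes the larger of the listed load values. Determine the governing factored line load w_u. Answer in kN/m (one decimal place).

(R or S) → S = 8.2 kN/m.
1. 0.9(29.8) - 1.3(13.6) = 9.1
2. 1.4(29.8) + 1.0(11.7) = 53.4
3. 0.9(29.8) - 0.8(11.7) = 17.5
4. 1.35(29.8) = 40.2
5. 1.2(29.8) + 1.4(8.2) = 47.2
6. 1.4(29.8) + 0.8(13.6) = 52.6
Maximum is from combination 2.

53.4 kN/m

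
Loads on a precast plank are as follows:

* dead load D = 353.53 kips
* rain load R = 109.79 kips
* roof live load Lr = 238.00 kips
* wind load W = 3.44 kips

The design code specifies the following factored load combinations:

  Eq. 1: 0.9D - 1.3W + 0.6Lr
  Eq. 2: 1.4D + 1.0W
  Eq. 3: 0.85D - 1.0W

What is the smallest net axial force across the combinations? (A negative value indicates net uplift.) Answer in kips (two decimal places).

297.06 kips

Eq. 1: 0.9(353.53) - 1.3(3.44) + 0.6(238.00) = 456.51
Eq. 2: 1.4(353.53) + 1.0(3.44) = 498.38
Eq. 3: 0.85(353.53) - 1.0(3.44) = 297.06
Combination 3 gives the minimum: 297.06 kips.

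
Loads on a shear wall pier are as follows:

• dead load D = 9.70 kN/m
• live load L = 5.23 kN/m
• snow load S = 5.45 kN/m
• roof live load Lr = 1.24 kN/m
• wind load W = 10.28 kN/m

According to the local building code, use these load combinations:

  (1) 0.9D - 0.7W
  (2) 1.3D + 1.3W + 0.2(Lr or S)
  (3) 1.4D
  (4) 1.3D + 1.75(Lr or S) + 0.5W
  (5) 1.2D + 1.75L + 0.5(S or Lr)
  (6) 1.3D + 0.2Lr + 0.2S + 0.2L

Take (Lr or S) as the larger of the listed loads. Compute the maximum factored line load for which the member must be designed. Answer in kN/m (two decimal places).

27.29 kN/m

(Lr or S) → S = 5.45 kN/m; (S or Lr) → S = 5.45 kN/m.
(1) 0.9(9.70) - 0.7(10.28) = 8.73 - 7.20 = 1.53
(2) 1.3(9.70) + 1.3(10.28) + 0.2(5.45) = 12.61 + 13.36 + 1.09 = 27.06
(3) 1.4(9.70) = 13.58
(4) 1.3(9.70) + 1.75(5.45) + 0.5(10.28) = 12.61 + 9.54 + 5.14 = 27.29
(5) 1.2(9.70) + 1.75(5.23) + 0.5(5.45) = 11.64 + 9.15 + 2.73 = 23.52
(6) 1.3(9.70) + 0.2(1.24) + 0.2(5.45) + 0.2(5.23) = 14.99
The controlling combination is 4, giving 27.29 kN/m.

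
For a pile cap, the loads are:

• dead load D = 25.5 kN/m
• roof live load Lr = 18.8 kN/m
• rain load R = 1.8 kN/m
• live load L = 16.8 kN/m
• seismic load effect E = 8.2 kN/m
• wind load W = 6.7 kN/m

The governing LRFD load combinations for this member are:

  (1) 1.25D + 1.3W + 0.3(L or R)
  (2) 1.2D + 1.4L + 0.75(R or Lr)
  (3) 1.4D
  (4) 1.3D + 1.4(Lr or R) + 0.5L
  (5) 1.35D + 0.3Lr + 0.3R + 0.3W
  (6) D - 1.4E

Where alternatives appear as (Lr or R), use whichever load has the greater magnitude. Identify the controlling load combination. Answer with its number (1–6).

(L or R) → L = 16.8 kN/m; (R or Lr) → Lr = 18.8 kN/m; (Lr or R) → Lr = 18.8 kN/m.
(1) 1.25(25.5) + 1.3(6.7) + 0.3(16.8) = 31.9 + 8.7 + 5.0 = 45.6
(2) 1.2(25.5) + 1.4(16.8) + 0.75(18.8) = 30.6 + 23.5 + 14.1 = 68.2
(3) 1.4(25.5) = 35.7
(4) 1.3(25.5) + 1.4(18.8) + 0.5(16.8) = 33.2 + 26.3 + 8.4 = 67.9
(5) 1.35(25.5) + 0.3(18.8) + 0.3(1.8) + 0.3(6.7) = 42.6
(6) 1.0(25.5) - 1.4(8.2) = 25.5 - 11.5 = 14.0
The largest value is 68.2 kN/m from combination 2.

Combination 2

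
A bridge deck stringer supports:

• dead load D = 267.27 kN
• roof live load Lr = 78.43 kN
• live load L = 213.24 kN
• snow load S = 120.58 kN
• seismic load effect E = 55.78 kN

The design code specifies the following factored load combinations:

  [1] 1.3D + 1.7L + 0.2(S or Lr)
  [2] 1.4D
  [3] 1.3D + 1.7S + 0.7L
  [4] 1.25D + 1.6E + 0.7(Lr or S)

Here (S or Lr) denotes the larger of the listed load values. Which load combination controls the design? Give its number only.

(S or Lr) → S = 120.58 kN; (Lr or S) → S = 120.58 kN.
[1] 1.3(267.27) + 1.7(213.24) + 0.2(120.58) = 347.45 + 362.51 + 24.12 = 734.08
[2] 1.4(267.27) = 374.18
[3] 1.3(267.27) + 1.7(120.58) + 0.7(213.24) = 347.45 + 204.99 + 149.27 = 701.71
[4] 1.25(267.27) + 1.6(55.78) + 0.7(120.58) = 507.74
The largest value is 734.08 kN from combination 1.

Combination 1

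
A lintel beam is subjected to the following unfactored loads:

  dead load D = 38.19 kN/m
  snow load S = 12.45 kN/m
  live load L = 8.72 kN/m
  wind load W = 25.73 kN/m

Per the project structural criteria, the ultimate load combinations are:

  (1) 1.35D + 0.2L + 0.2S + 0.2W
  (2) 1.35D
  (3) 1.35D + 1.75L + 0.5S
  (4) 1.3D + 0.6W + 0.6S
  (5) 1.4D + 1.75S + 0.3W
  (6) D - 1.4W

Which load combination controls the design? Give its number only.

(1) 1.35(38.19) + 0.2(8.72) + 0.2(12.45) + 0.2(25.73) = 60.94
(2) 1.35(38.19) = 51.56
(3) 1.35(38.19) + 1.75(8.72) + 0.5(12.45) = 73.04
(4) 1.3(38.19) + 0.6(25.73) + 0.6(12.45) = 72.56
(5) 1.4(38.19) + 1.75(12.45) + 0.3(25.73) = 82.97
(6) 1.0(38.19) - 1.4(25.73) = 2.17
The largest value is 82.97 kN/m from combination 5.

Combination 5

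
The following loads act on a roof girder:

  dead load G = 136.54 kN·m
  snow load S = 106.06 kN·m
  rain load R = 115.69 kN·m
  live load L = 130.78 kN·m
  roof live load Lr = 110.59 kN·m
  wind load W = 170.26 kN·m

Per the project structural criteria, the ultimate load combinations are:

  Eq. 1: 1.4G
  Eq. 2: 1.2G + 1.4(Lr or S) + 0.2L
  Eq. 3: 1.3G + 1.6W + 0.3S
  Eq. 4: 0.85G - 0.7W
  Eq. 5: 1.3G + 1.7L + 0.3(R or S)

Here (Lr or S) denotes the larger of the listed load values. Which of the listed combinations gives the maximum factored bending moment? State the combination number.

(Lr or S) → Lr = 110.59 kN·m; (R or S) → R = 115.69 kN·m.
Eq. 1: 1.4(136.54) = 191.16
Eq. 2: 1.2(136.54) + 1.4(110.59) + 0.2(130.78) = 344.83
Eq. 3: 1.3(136.54) + 1.6(170.26) + 0.3(106.06) = 481.74
Eq. 4: 0.85(136.54) - 0.7(170.26) = -3.12
Eq. 5: 1.3(136.54) + 1.7(130.78) + 0.3(115.69) = 434.54
The largest value is 481.74 kN·m from combination 3.

Combination 3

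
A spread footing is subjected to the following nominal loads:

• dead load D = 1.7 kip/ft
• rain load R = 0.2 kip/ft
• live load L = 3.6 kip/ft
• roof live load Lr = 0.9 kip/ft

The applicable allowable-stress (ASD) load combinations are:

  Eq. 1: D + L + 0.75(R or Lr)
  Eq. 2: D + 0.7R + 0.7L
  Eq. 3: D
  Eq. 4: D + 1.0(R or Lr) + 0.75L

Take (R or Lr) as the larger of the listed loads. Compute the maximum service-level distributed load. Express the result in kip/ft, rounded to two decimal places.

5.98 kip/ft

(R or Lr) → Lr = 0.9 kip/ft.
Eq. 1: 1.0(1.7) + 1.0(3.6) + 0.75(0.9) = 1.70 + 3.60 + 0.68 = 5.98
Eq. 2: 1.0(1.7) + 0.7(0.2) + 0.7(3.6) = 1.70 + 0.14 + 2.52 = 4.36
Eq. 3: 1.0(1.7) = 1.70
Eq. 4: 1.0(1.7) + 1.0(0.9) + 0.75(3.6) = 1.70 + 0.90 + 2.70 = 5.30
Combination 1 governs: w = 5.98 kip/ft.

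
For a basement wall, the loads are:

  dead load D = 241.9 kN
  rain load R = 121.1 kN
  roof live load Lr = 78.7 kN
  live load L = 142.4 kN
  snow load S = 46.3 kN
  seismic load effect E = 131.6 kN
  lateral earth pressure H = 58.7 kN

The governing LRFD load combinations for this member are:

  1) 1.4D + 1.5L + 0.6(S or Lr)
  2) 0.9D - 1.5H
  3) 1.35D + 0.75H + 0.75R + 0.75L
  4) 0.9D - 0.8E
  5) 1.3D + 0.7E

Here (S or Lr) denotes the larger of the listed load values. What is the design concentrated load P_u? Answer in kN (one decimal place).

599.5 kN

(S or Lr) → Lr = 78.7 kN.
1) 1.4(241.9) + 1.5(142.4) + 0.6(78.7) = 599.5
2) 0.9(241.9) - 1.5(58.7) = 129.7
3) 1.35(241.9) + 0.75(58.7) + 0.75(121.1) + 0.75(142.4) = 568.2
4) 0.9(241.9) - 0.8(131.6) = 112.4
5) 1.3(241.9) + 0.7(131.6) = 406.6
Maximum is from combination 1.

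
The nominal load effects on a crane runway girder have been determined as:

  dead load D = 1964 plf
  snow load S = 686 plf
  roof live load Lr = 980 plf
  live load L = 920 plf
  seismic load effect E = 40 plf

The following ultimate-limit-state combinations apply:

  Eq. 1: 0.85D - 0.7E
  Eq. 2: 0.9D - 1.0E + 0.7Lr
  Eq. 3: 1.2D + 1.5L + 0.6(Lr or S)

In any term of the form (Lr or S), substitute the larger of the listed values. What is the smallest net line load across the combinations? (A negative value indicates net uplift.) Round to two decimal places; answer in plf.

1641.40 plf

(Lr or S) → Lr = 980 plf.
Eq. 1: 0.85(1964) - 0.7(40) = 1669.40 - 28.00 = 1641.40
Eq. 2: 0.9(1964) - 1.0(40) + 0.7(980) = 1767.60 - 40.00 + 686.00 = 2413.60
Eq. 3: 1.2(1964) + 1.5(920) + 0.6(980) = 2356.80 + 1380.00 + 588.00 = 4324.80
Combination 1 gives the minimum: 1641.40 plf.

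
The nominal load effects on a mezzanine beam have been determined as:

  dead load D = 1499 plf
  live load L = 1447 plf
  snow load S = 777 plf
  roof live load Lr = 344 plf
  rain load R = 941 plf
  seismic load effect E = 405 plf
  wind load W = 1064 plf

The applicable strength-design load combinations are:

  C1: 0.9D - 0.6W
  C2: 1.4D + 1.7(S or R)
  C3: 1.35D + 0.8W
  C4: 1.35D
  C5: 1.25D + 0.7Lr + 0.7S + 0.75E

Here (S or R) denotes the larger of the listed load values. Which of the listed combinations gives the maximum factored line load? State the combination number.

(S or R) → R = 941 plf.
C1: 0.9(1499) - 0.6(1064) = 710.7
C2: 1.4(1499) + 1.7(941) = 3698.3
C3: 1.35(1499) + 0.8(1064) = 2874.9
C4: 1.35(1499) = 2023.7
C5: 1.25(1499) + 0.7(344) + 0.7(777) + 0.75(405) = 2962.2
The largest value is 3698.3 plf from combination 2.

Combination 2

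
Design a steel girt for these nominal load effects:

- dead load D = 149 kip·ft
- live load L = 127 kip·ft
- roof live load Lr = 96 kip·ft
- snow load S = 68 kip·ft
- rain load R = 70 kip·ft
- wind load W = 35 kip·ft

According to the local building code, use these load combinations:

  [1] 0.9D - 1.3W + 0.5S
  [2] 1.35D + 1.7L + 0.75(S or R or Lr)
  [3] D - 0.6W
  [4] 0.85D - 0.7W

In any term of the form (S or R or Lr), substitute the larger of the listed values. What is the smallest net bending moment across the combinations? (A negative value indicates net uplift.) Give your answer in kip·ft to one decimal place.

102.2 kip·ft

(S or R or Lr) → Lr = 96 kip·ft.
[1] 0.9(149) - 1.3(35) + 0.5(68) = 122.6
[2] 1.35(149) + 1.7(127) + 0.75(96) = 489.1
[3] 1.0(149) - 0.6(35) = 128.0
[4] 0.85(149) - 0.7(35) = 102.2
Combination 4 gives the minimum: 102.2 kip·ft.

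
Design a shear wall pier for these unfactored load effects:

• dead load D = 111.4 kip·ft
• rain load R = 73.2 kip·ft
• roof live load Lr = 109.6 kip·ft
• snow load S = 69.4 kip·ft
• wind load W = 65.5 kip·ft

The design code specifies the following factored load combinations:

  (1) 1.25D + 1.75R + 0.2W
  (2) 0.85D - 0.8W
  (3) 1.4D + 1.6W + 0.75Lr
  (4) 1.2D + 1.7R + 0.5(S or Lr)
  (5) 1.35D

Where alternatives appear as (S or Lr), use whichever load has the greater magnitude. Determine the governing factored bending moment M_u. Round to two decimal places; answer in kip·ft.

(S or Lr) → Lr = 109.6 kip·ft.
(1) 1.25(111.4) + 1.75(73.2) + 0.2(65.5) = 139.25 + 128.10 + 13.10 = 280.45
(2) 0.85(111.4) - 0.8(65.5) = 94.69 - 52.40 = 42.29
(3) 1.4(111.4) + 1.6(65.5) + 0.75(109.6) = 155.96 + 104.80 + 82.20 = 342.96
(4) 1.2(111.4) + 1.7(73.2) + 0.5(109.6) = 133.68 + 124.44 + 54.80 = 312.92
(5) 1.35(111.4) = 150.39
Combination 3 governs: M_u = 342.96 kip·ft.

342.96 kip·ft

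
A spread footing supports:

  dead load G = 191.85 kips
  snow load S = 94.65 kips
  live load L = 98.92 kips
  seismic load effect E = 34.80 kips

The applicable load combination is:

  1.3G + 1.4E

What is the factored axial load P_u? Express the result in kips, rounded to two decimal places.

1.3(191.85) + 1.4(34.80) = 298.13
P_u = 298.13 kips.

298.13 kips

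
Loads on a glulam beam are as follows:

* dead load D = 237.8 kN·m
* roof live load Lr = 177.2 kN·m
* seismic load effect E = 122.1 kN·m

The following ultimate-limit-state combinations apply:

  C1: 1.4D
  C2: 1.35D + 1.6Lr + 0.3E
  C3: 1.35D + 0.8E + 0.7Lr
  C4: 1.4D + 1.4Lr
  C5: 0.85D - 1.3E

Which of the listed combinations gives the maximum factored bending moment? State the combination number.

Combination 2

C1: 1.4(237.8) = 332.92
C2: 1.35(237.8) + 1.6(177.2) + 0.3(122.1) = 321.03 + 283.52 + 36.63 = 641.18
C3: 1.35(237.8) + 0.8(122.1) + 0.7(177.2) = 321.03 + 97.68 + 124.04 = 542.75
C4: 1.4(237.8) + 1.4(177.2) = 332.92 + 248.08 = 581.00
C5: 0.85(237.8) - 1.3(122.1) = 202.13 - 158.73 = 43.40
The largest value is 641.18 kN·m from combination 2.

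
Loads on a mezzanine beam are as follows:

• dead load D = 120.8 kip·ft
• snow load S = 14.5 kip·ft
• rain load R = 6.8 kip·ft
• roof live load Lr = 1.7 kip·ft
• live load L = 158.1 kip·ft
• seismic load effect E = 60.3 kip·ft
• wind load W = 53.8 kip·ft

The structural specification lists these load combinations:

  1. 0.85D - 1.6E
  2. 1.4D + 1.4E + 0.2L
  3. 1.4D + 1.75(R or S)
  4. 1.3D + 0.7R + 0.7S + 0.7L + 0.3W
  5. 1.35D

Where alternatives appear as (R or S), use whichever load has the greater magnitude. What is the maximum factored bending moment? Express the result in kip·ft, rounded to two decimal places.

(R or S) → S = 14.5 kip·ft.
1. 0.85(120.8) - 1.6(60.3) = 6.20
2. 1.4(120.8) + 1.4(60.3) + 0.2(158.1) = 285.16
3. 1.4(120.8) + 1.75(14.5) = 194.50
4. 1.3(120.8) + 0.7(6.8) + 0.7(14.5) + 0.7(158.1) + 0.3(53.8) = 298.76
5. 1.35(120.8) = 163.08
Maximum is from combination 4.

298.76 kip·ft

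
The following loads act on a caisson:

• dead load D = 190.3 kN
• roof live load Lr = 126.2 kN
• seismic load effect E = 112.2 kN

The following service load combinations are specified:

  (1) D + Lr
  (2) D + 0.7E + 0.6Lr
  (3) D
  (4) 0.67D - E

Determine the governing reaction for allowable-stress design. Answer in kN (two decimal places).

(1) 1.0(190.3) + 1.0(126.2) = 190.30 + 126.20 = 316.50
(2) 1.0(190.3) + 0.7(112.2) + 0.6(126.2) = 190.30 + 78.54 + 75.72 = 344.56
(3) 1.0(190.3) = 190.30
(4) 0.67(190.3) - 1.0(112.2) = 127.50 - 112.20 = 15.30
Combination 2 governs: V = 344.56 kN.

344.56 kN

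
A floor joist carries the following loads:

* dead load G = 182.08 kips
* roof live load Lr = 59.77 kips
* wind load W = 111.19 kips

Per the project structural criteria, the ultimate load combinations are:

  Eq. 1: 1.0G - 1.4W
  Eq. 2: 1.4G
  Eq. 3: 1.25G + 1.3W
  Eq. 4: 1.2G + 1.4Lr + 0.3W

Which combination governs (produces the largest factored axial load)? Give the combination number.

Combination 3

Eq. 1: 1.0(182.08) - 1.4(111.19) = 182.08 - 155.67 = 26.41
Eq. 2: 1.4(182.08) = 254.91
Eq. 3: 1.25(182.08) + 1.3(111.19) = 227.60 + 144.55 = 372.15
Eq. 4: 1.2(182.08) + 1.4(59.77) + 0.3(111.19) = 335.53
The largest value is 372.15 kips from combination 3.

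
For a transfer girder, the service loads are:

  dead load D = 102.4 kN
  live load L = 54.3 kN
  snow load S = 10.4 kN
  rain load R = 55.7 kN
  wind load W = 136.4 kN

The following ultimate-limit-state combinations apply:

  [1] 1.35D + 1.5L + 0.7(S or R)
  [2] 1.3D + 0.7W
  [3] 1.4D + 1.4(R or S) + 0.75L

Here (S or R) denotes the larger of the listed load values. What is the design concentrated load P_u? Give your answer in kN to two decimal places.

(S or R) → R = 55.7 kN; (R or S) → R = 55.7 kN.
[1] 1.35(102.4) + 1.5(54.3) + 0.7(55.7) = 138.24 + 81.45 + 38.99 = 258.68
[2] 1.3(102.4) + 0.7(136.4) = 133.12 + 95.48 = 228.60
[3] 1.4(102.4) + 1.4(55.7) + 0.75(54.3) = 143.36 + 77.98 + 40.73 = 262.07
The controlling combination is 3, giving 262.07 kN.

262.07 kN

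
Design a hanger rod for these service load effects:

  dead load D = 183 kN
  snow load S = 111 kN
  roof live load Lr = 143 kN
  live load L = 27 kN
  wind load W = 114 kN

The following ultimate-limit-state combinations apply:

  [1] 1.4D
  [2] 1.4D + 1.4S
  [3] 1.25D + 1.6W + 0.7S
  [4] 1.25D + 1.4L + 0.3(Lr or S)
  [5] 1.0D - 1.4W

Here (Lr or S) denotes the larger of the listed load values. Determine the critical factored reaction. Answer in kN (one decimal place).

488.9 kN

(Lr or S) → Lr = 143 kN.
[1] 1.4(183) = 256.2
[2] 1.4(183) + 1.4(111) = 256.2 + 155.4 = 411.6
[3] 1.25(183) + 1.6(114) + 0.7(111) = 228.8 + 182.4 + 77.7 = 488.9
[4] 1.25(183) + 1.4(27) + 0.3(143) = 228.8 + 37.8 + 42.9 = 309.5
[5] 1.0(183) - 1.4(114) = 183.0 - 159.6 = 23.4
Combination 3 governs: V_u = 488.9 kN.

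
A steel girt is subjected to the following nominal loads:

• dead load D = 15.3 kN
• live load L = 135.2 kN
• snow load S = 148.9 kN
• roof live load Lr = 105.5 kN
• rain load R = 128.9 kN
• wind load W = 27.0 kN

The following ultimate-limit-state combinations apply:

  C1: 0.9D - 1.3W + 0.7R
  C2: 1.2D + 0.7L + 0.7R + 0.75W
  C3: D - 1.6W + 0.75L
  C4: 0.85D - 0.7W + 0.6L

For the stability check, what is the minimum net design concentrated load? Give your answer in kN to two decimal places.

C1: 0.9(15.3) - 1.3(27.0) + 0.7(128.9) = 68.90
C2: 1.2(15.3) + 0.7(135.2) + 0.7(128.9) + 0.75(27.0) = 223.48
C3: 1.0(15.3) - 1.6(27.0) + 0.75(135.2) = 73.50
C4: 0.85(15.3) - 0.7(27.0) + 0.6(135.2) = 75.23
Combination 1 gives the minimum: 68.90 kN.

68.90 kN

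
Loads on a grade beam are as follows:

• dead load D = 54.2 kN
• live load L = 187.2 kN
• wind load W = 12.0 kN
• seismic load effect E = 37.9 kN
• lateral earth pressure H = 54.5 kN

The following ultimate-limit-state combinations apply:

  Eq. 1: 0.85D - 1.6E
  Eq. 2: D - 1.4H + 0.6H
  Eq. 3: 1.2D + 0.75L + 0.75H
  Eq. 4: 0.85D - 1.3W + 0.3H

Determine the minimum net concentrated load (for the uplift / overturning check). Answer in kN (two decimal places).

-14.57 kN

Eq. 1: 0.85(54.2) - 1.6(37.9) = 46.07 - 60.64 = -14.57
Eq. 2: 1.0(54.2) - 1.4(54.5) + 0.6(54.5) = 54.20 - 76.30 + 32.70 = 10.60
Eq. 3: 1.2(54.2) + 0.75(187.2) + 0.75(54.5) = 65.04 + 140.40 + 40.88 = 246.32
Eq. 4: 0.85(54.2) - 1.3(12.0) + 0.3(54.5) = 46.07 - 15.60 + 16.35 = 46.82
Combination 1 gives the minimum: -14.57 kN.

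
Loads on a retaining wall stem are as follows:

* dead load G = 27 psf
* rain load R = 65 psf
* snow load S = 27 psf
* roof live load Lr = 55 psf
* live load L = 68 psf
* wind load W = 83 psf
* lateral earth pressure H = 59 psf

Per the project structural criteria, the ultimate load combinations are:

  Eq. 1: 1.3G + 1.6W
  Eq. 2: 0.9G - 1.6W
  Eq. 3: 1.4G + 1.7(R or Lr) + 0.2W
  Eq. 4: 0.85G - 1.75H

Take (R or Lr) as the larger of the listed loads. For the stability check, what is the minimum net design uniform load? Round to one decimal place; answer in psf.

-108.5 psf

(R or Lr) → R = 65 psf.
Eq. 1: 1.3(27) + 1.6(83) = 35.1 + 132.8 = 167.9
Eq. 2: 0.9(27) - 1.6(83) = 24.3 - 132.8 = -108.5
Eq. 3: 1.4(27) + 1.7(65) + 0.2(83) = 37.8 + 110.5 + 16.6 = 164.9
Eq. 4: 0.85(27) - 1.75(59) = 23.0 - 103.3 = -80.3
Combination 2 gives the minimum: -108.5 psf.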